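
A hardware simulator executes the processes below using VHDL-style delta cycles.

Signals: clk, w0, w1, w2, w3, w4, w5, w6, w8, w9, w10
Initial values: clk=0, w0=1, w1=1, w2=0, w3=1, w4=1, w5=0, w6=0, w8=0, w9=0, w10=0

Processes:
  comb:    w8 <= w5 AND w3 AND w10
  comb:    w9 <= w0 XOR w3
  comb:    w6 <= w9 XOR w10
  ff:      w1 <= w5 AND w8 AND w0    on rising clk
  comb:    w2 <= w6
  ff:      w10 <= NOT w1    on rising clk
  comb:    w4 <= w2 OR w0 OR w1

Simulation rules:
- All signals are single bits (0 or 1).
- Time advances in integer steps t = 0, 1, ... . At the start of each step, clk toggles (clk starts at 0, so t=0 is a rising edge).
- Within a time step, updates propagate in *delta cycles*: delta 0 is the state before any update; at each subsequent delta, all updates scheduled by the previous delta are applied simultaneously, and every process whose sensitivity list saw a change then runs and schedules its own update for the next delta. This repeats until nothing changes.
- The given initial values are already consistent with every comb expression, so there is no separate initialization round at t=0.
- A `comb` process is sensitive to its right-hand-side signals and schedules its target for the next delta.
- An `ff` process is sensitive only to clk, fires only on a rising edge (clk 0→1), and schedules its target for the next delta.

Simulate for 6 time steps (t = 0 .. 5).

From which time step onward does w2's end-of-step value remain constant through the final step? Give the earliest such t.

2

t=0 Δ0: w4=1 w1=1 w2=0 w6=0 w10=0 clk=0 w0=1 w8=0 w3=1 w9=0 w5=0
  Δ1: clk:0→1
  Δ2: w1:1→0
  (2Δ to stable)
t=1 Δ0: w4=1 w1=0 w2=0 w6=0 w10=0 clk=1 w0=1 w8=0 w3=1 w9=0 w5=0
  Δ1: clk:1→0
  (1Δ to stable)
t=2 Δ0: w4=1 w1=0 w2=0 w6=0 w10=0 clk=0 w0=1 w8=0 w3=1 w9=0 w5=0
  Δ1: clk:0→1
  Δ2: w10:0→1
  Δ3: w6:0→1
  Δ4: w2:0→1
  (4Δ to stable)
t=3 Δ0: w4=1 w1=0 w2=1 w6=1 w10=1 clk=1 w0=1 w8=0 w3=1 w9=0 w5=0
  Δ1: clk:1→0
  (1Δ to stable)
t=4 Δ0: w4=1 w1=0 w2=1 w6=1 w10=1 clk=0 w0=1 w8=0 w3=1 w9=0 w5=0
  Δ1: clk:0→1
  (1Δ to stable)
t=5 Δ0: w4=1 w1=0 w2=1 w6=1 w10=1 clk=1 w0=1 w8=0 w3=1 w9=0 w5=0
  Δ1: clk:1→0
  (1Δ to stable)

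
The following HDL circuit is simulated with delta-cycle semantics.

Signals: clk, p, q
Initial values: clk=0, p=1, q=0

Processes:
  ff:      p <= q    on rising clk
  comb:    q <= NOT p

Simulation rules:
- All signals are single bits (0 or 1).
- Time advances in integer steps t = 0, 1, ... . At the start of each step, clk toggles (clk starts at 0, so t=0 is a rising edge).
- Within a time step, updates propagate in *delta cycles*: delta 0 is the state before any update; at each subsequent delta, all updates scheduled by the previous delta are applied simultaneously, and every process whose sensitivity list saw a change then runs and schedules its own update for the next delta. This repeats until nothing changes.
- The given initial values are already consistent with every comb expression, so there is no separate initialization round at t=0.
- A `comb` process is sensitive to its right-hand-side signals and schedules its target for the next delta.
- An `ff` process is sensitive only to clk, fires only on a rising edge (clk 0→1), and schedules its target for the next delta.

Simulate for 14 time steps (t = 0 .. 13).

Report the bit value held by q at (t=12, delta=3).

[bits: q,clk,p]
t=0: Δ0=001 Δ1=011 Δ2=010 Δ3=110 | 3Δ
t=1: Δ0=110 Δ1=100 | 1Δ
t=2: Δ0=100 Δ1=110 Δ2=111 Δ3=011 | 3Δ
t=3: Δ0=011 Δ1=001 | 1Δ
t=4: Δ0=001 Δ1=011 Δ2=010 Δ3=110 | 3Δ
t=5: Δ0=110 Δ1=100 | 1Δ
t=6: Δ0=100 Δ1=110 Δ2=111 Δ3=011 | 3Δ
t=7: Δ0=011 Δ1=001 | 1Δ
t=8: Δ0=001 Δ1=011 Δ2=010 Δ3=110 | 3Δ
t=9: Δ0=110 Δ1=100 | 1Δ
t=10: Δ0=100 Δ1=110 Δ2=111 Δ3=011 | 3Δ
t=11: Δ0=011 Δ1=001 | 1Δ
t=12: Δ0=001 Δ1=011 Δ2=010 Δ3=110 | 3Δ
t=13: Δ0=110 Δ1=100 | 1Δ

1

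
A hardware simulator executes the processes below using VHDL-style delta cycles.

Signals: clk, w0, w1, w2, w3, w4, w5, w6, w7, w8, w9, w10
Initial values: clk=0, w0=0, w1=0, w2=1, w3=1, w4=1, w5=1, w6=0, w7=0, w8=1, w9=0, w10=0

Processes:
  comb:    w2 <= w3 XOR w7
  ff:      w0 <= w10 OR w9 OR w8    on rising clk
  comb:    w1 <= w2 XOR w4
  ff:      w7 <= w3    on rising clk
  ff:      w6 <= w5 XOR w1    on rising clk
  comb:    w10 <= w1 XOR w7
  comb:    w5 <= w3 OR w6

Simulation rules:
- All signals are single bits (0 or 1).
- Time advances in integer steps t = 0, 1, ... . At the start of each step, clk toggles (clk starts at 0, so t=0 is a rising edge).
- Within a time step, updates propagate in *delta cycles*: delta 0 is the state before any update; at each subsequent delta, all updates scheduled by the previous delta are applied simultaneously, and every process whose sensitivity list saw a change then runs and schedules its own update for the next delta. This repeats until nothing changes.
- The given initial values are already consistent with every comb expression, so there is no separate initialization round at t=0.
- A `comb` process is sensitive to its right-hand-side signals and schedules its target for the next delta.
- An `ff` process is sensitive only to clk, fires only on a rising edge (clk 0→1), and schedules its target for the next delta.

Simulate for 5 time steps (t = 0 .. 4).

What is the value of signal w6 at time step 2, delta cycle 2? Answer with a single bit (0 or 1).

0

[bits: w4,w1,w3,w8,w0,w6,w10,clk,w9,w7,w5,w2]
t=0: Δ0=101100000011 Δ1=101100010011 Δ2=101111010111 Δ3=101111110110 Δ4=111111110110 Δ5=111111010110 | 5Δ
t=1: Δ0=111111010110 Δ1=111111000110 | 1Δ
t=2: Δ0=111111000110 Δ1=111111010110 Δ2=111110010110 | 2Δ
t=3: Δ0=111110010110 Δ1=111110000110 | 1Δ
t=4: Δ0=111110000110 Δ1=111110010110 | 1Δ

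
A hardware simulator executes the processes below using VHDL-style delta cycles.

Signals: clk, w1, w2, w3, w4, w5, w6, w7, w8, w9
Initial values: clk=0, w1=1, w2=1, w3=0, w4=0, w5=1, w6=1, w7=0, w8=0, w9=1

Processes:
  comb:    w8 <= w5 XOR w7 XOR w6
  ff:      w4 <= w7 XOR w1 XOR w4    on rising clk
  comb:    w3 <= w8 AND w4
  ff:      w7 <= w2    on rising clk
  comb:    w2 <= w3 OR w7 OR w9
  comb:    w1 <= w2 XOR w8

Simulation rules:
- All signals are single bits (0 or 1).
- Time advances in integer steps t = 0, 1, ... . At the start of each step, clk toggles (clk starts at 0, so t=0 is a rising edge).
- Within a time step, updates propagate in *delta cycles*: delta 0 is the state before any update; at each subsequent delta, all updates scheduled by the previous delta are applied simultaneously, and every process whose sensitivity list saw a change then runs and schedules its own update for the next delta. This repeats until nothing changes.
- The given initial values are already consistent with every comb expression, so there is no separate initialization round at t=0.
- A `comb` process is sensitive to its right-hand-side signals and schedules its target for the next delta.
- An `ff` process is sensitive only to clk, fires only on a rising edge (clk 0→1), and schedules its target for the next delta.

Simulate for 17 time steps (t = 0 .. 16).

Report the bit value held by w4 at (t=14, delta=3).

t0.Δ0 w5=1 w9=1 w3=0 w1=1 w4=0 w8=0 w2=1 clk=0 w7=0 w6=1
t0.Δ1 w5=1 w9=1 w3=0 w1=1 w4=0 w8=0 w2=1 clk=1 w7=0 w6=1
t0.Δ2 w5=1 w9=1 w3=0 w1=1 w4=1 w8=0 w2=1 clk=1 w7=1 w6=1
t0.Δ3 w5=1 w9=1 w3=0 w1=1 w4=1 w8=1 w2=1 clk=1 w7=1 w6=1
t0.Δ4 w5=1 w9=1 w3=1 w1=0 w4=1 w8=1 w2=1 clk=1 w7=1 w6=1
t1.Δ0 w5=1 w9=1 w3=1 w1=0 w4=1 w8=1 w2=1 clk=1 w7=1 w6=1
t1.Δ1 w5=1 w9=1 w3=1 w1=0 w4=1 w8=1 w2=1 clk=0 w7=1 w6=1
t2.Δ0 w5=1 w9=1 w3=1 w1=0 w4=1 w8=1 w2=1 clk=0 w7=1 w6=1
t2.Δ1 w5=1 w9=1 w3=1 w1=0 w4=1 w8=1 w2=1 clk=1 w7=1 w6=1
t2.Δ2 w5=1 w9=1 w3=1 w1=0 w4=0 w8=1 w2=1 clk=1 w7=1 w6=1
t2.Δ3 w5=1 w9=1 w3=0 w1=0 w4=0 w8=1 w2=1 clk=1 w7=1 w6=1
t3.Δ0 w5=1 w9=1 w3=0 w1=0 w4=0 w8=1 w2=1 clk=1 w7=1 w6=1
t3.Δ1 w5=1 w9=1 w3=0 w1=0 w4=0 w8=1 w2=1 clk=0 w7=1 w6=1
t4.Δ0 w5=1 w9=1 w3=0 w1=0 w4=0 w8=1 w2=1 clk=0 w7=1 w6=1
t4.Δ1 w5=1 w9=1 w3=0 w1=0 w4=0 w8=1 w2=1 clk=1 w7=1 w6=1
t4.Δ2 w5=1 w9=1 w3=0 w1=0 w4=1 w8=1 w2=1 clk=1 w7=1 w6=1
t4.Δ3 w5=1 w9=1 w3=1 w1=0 w4=1 w8=1 w2=1 clk=1 w7=1 w6=1
t5.Δ0 w5=1 w9=1 w3=1 w1=0 w4=1 w8=1 w2=1 clk=1 w7=1 w6=1
t5.Δ1 w5=1 w9=1 w3=1 w1=0 w4=1 w8=1 w2=1 clk=0 w7=1 w6=1
t6.Δ0 w5=1 w9=1 w3=1 w1=0 w4=1 w8=1 w2=1 clk=0 w7=1 w6=1
t6.Δ1 w5=1 w9=1 w3=1 w1=0 w4=1 w8=1 w2=1 clk=1 w7=1 w6=1
t6.Δ2 w5=1 w9=1 w3=1 w1=0 w4=0 w8=1 w2=1 clk=1 w7=1 w6=1
t6.Δ3 w5=1 w9=1 w3=0 w1=0 w4=0 w8=1 w2=1 clk=1 w7=1 w6=1
t7.Δ0 w5=1 w9=1 w3=0 w1=0 w4=0 w8=1 w2=1 clk=1 w7=1 w6=1
t7.Δ1 w5=1 w9=1 w3=0 w1=0 w4=0 w8=1 w2=1 clk=0 w7=1 w6=1
t8.Δ0 w5=1 w9=1 w3=0 w1=0 w4=0 w8=1 w2=1 clk=0 w7=1 w6=1
t8.Δ1 w5=1 w9=1 w3=0 w1=0 w4=0 w8=1 w2=1 clk=1 w7=1 w6=1
t8.Δ2 w5=1 w9=1 w3=0 w1=0 w4=1 w8=1 w2=1 clk=1 w7=1 w6=1
t8.Δ3 w5=1 w9=1 w3=1 w1=0 w4=1 w8=1 w2=1 clk=1 w7=1 w6=1
t9.Δ0 w5=1 w9=1 w3=1 w1=0 w4=1 w8=1 w2=1 clk=1 w7=1 w6=1
t9.Δ1 w5=1 w9=1 w3=1 w1=0 w4=1 w8=1 w2=1 clk=0 w7=1 w6=1
t10.Δ0 w5=1 w9=1 w3=1 w1=0 w4=1 w8=1 w2=1 clk=0 w7=1 w6=1
t10.Δ1 w5=1 w9=1 w3=1 w1=0 w4=1 w8=1 w2=1 clk=1 w7=1 w6=1
t10.Δ2 w5=1 w9=1 w3=1 w1=0 w4=0 w8=1 w2=1 clk=1 w7=1 w6=1
t10.Δ3 w5=1 w9=1 w3=0 w1=0 w4=0 w8=1 w2=1 clk=1 w7=1 w6=1
t11.Δ0 w5=1 w9=1 w3=0 w1=0 w4=0 w8=1 w2=1 clk=1 w7=1 w6=1
t11.Δ1 w5=1 w9=1 w3=0 w1=0 w4=0 w8=1 w2=1 clk=0 w7=1 w6=1
t12.Δ0 w5=1 w9=1 w3=0 w1=0 w4=0 w8=1 w2=1 clk=0 w7=1 w6=1
t12.Δ1 w5=1 w9=1 w3=0 w1=0 w4=0 w8=1 w2=1 clk=1 w7=1 w6=1
t12.Δ2 w5=1 w9=1 w3=0 w1=0 w4=1 w8=1 w2=1 clk=1 w7=1 w6=1
t12.Δ3 w5=1 w9=1 w3=1 w1=0 w4=1 w8=1 w2=1 clk=1 w7=1 w6=1
t13.Δ0 w5=1 w9=1 w3=1 w1=0 w4=1 w8=1 w2=1 clk=1 w7=1 w6=1
t13.Δ1 w5=1 w9=1 w3=1 w1=0 w4=1 w8=1 w2=1 clk=0 w7=1 w6=1
t14.Δ0 w5=1 w9=1 w3=1 w1=0 w4=1 w8=1 w2=1 clk=0 w7=1 w6=1
t14.Δ1 w5=1 w9=1 w3=1 w1=0 w4=1 w8=1 w2=1 clk=1 w7=1 w6=1
t14.Δ2 w5=1 w9=1 w3=1 w1=0 w4=0 w8=1 w2=1 clk=1 w7=1 w6=1
t14.Δ3 w5=1 w9=1 w3=0 w1=0 w4=0 w8=1 w2=1 clk=1 w7=1 w6=1
t15.Δ0 w5=1 w9=1 w3=0 w1=0 w4=0 w8=1 w2=1 clk=1 w7=1 w6=1
t15.Δ1 w5=1 w9=1 w3=0 w1=0 w4=0 w8=1 w2=1 clk=0 w7=1 w6=1
t16.Δ0 w5=1 w9=1 w3=0 w1=0 w4=0 w8=1 w2=1 clk=0 w7=1 w6=1
t16.Δ1 w5=1 w9=1 w3=0 w1=0 w4=0 w8=1 w2=1 clk=1 w7=1 w6=1
t16.Δ2 w5=1 w9=1 w3=0 w1=0 w4=1 w8=1 w2=1 clk=1 w7=1 w6=1
t16.Δ3 w5=1 w9=1 w3=1 w1=0 w4=1 w8=1 w2=1 clk=1 w7=1 w6=1

0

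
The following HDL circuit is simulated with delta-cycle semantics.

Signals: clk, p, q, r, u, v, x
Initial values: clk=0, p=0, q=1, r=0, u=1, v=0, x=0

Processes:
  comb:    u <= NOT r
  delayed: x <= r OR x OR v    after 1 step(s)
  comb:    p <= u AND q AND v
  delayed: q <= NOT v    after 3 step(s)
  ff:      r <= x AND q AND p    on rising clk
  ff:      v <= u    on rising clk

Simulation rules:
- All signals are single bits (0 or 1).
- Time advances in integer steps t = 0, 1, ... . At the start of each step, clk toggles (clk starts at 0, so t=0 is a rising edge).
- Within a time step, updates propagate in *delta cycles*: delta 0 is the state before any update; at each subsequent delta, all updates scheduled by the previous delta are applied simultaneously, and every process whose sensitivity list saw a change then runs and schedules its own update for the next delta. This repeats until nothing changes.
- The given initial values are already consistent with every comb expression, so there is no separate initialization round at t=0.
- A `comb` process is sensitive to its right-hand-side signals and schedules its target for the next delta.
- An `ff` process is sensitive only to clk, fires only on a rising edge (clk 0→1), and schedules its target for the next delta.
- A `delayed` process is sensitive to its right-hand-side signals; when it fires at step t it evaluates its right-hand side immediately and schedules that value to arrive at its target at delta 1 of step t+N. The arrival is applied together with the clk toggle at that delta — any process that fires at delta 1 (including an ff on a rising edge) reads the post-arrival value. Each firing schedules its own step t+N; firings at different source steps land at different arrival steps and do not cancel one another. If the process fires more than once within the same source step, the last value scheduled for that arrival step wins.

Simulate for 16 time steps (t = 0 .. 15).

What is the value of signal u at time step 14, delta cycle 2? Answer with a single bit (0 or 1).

t0.Δ0 q=1 x=0 r=0 v=0 u=1 p=0 clk=0
t0.Δ1 q=1 x=0 r=0 v=0 u=1 p=0 clk=1
t0.Δ2 q=1 x=0 r=0 v=1 u=1 p=0 clk=1
t0.Δ3 q=1 x=0 r=0 v=1 u=1 p=1 clk=1
t1.Δ0 q=1 x=0 r=0 v=1 u=1 p=1 clk=1
t1.Δ1 q=1 x=1 r=0 v=1 u=1 p=1 clk=0
t2.Δ0 q=1 x=1 r=0 v=1 u=1 p=1 clk=0
t2.Δ1 q=1 x=1 r=0 v=1 u=1 p=1 clk=1
t2.Δ2 q=1 x=1 r=1 v=1 u=1 p=1 clk=1
t2.Δ3 q=1 x=1 r=1 v=1 u=0 p=1 clk=1
t2.Δ4 q=1 x=1 r=1 v=1 u=0 p=0 clk=1
t3.Δ0 q=1 x=1 r=1 v=1 u=0 p=0 clk=1
t3.Δ1 q=0 x=1 r=1 v=1 u=0 p=0 clk=0
t4.Δ0 q=0 x=1 r=1 v=1 u=0 p=0 clk=0
t4.Δ1 q=0 x=1 r=1 v=1 u=0 p=0 clk=1
t4.Δ2 q=0 x=1 r=0 v=0 u=0 p=0 clk=1
t4.Δ3 q=0 x=1 r=0 v=0 u=1 p=0 clk=1
t5.Δ0 q=0 x=1 r=0 v=0 u=1 p=0 clk=1
t5.Δ1 q=0 x=1 r=0 v=0 u=1 p=0 clk=0
t6.Δ0 q=0 x=1 r=0 v=0 u=1 p=0 clk=0
t6.Δ1 q=0 x=1 r=0 v=0 u=1 p=0 clk=1
t6.Δ2 q=0 x=1 r=0 v=1 u=1 p=0 clk=1
t7.Δ0 q=0 x=1 r=0 v=1 u=1 p=0 clk=1
t7.Δ1 q=1 x=1 r=0 v=1 u=1 p=0 clk=0
t7.Δ2 q=1 x=1 r=0 v=1 u=1 p=1 clk=0
t8.Δ0 q=1 x=1 r=0 v=1 u=1 p=1 clk=0
t8.Δ1 q=1 x=1 r=0 v=1 u=1 p=1 clk=1
t8.Δ2 q=1 x=1 r=1 v=1 u=1 p=1 clk=1
t8.Δ3 q=1 x=1 r=1 v=1 u=0 p=1 clk=1
t8.Δ4 q=1 x=1 r=1 v=1 u=0 p=0 clk=1
t9.Δ0 q=1 x=1 r=1 v=1 u=0 p=0 clk=1
t9.Δ1 q=0 x=1 r=1 v=1 u=0 p=0 clk=0
t10.Δ0 q=0 x=1 r=1 v=1 u=0 p=0 clk=0
t10.Δ1 q=0 x=1 r=1 v=1 u=0 p=0 clk=1
t10.Δ2 q=0 x=1 r=0 v=0 u=0 p=0 clk=1
t10.Δ3 q=0 x=1 r=0 v=0 u=1 p=0 clk=1
t11.Δ0 q=0 x=1 r=0 v=0 u=1 p=0 clk=1
t11.Δ1 q=0 x=1 r=0 v=0 u=1 p=0 clk=0
t12.Δ0 q=0 x=1 r=0 v=0 u=1 p=0 clk=0
t12.Δ1 q=0 x=1 r=0 v=0 u=1 p=0 clk=1
t12.Δ2 q=0 x=1 r=0 v=1 u=1 p=0 clk=1
t13.Δ0 q=0 x=1 r=0 v=1 u=1 p=0 clk=1
t13.Δ1 q=1 x=1 r=0 v=1 u=1 p=0 clk=0
t13.Δ2 q=1 x=1 r=0 v=1 u=1 p=1 clk=0
t14.Δ0 q=1 x=1 r=0 v=1 u=1 p=1 clk=0
t14.Δ1 q=1 x=1 r=0 v=1 u=1 p=1 clk=1
t14.Δ2 q=1 x=1 r=1 v=1 u=1 p=1 clk=1
t14.Δ3 q=1 x=1 r=1 v=1 u=0 p=1 clk=1
t14.Δ4 q=1 x=1 r=1 v=1 u=0 p=0 clk=1
t15.Δ0 q=1 x=1 r=1 v=1 u=0 p=0 clk=1
t15.Δ1 q=0 x=1 r=1 v=1 u=0 p=0 clk=0

1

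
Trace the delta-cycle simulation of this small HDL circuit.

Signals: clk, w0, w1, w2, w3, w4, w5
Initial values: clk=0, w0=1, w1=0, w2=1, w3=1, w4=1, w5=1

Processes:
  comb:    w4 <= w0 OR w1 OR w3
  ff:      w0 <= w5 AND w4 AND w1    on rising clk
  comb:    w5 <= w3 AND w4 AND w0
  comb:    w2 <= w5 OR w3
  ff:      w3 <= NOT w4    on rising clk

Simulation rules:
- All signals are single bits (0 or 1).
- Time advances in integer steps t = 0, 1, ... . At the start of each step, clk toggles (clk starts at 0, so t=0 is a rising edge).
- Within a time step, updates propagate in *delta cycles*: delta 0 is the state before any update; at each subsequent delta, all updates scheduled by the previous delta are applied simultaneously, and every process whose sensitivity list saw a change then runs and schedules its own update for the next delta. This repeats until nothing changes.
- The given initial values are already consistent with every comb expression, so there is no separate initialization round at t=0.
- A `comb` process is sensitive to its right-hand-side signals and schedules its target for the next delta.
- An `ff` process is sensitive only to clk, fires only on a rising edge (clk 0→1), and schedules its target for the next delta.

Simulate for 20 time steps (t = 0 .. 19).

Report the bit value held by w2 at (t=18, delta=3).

t=0 Δ0: clk=0 w1=0 w2=1 w4=1 w5=1 w3=1 w0=1
  Δ1: clk:0→1
  Δ2: w3:1→0, w0:1→0
  Δ3: w4:1→0, w5:1→0
  Δ4: w2:1→0
  (4Δ to stable)
t=1 Δ0: clk=1 w1=0 w2=0 w4=0 w5=0 w3=0 w0=0
  Δ1: clk:1→0
  (1Δ to stable)
t=2 Δ0: clk=0 w1=0 w2=0 w4=0 w5=0 w3=0 w0=0
  Δ1: clk:0→1
  Δ2: w3:0→1
  Δ3: w2:0→1, w4:0→1
  (3Δ to stable)
t=3 Δ0: clk=1 w1=0 w2=1 w4=1 w5=0 w3=1 w0=0
  Δ1: clk:1→0
  (1Δ to stable)
t=4 Δ0: clk=0 w1=0 w2=1 w4=1 w5=0 w3=1 w0=0
  Δ1: clk:0→1
  Δ2: w3:1→0
  Δ3: w2:1→0, w4:1→0
  (3Δ to stable)
t=5 Δ0: clk=1 w1=0 w2=0 w4=0 w5=0 w3=0 w0=0
  Δ1: clk:1→0
  (1Δ to stable)
t=6 Δ0: clk=0 w1=0 w2=0 w4=0 w5=0 w3=0 w0=0
  Δ1: clk:0→1
  Δ2: w3:0→1
  Δ3: w2:0→1, w4:0→1
  (3Δ to stable)
t=7 Δ0: clk=1 w1=0 w2=1 w4=1 w5=0 w3=1 w0=0
  Δ1: clk:1→0
  (1Δ to stable)
t=8 Δ0: clk=0 w1=0 w2=1 w4=1 w5=0 w3=1 w0=0
  Δ1: clk:0→1
  Δ2: w3:1→0
  Δ3: w2:1→0, w4:1→0
  (3Δ to stable)
t=9 Δ0: clk=1 w1=0 w2=0 w4=0 w5=0 w3=0 w0=0
  Δ1: clk:1→0
  (1Δ to stable)
t=10 Δ0: clk=0 w1=0 w2=0 w4=0 w5=0 w3=0 w0=0
  Δ1: clk:0→1
  Δ2: w3:0→1
  Δ3: w2:0→1, w4:0→1
  (3Δ to stable)
t=11 Δ0: clk=1 w1=0 w2=1 w4=1 w5=0 w3=1 w0=0
  Δ1: clk:1→0
  (1Δ to stable)
t=12 Δ0: clk=0 w1=0 w2=1 w4=1 w5=0 w3=1 w0=0
  Δ1: clk:0→1
  Δ2: w3:1→0
  Δ3: w2:1→0, w4:1→0
  (3Δ to stable)
t=13 Δ0: clk=1 w1=0 w2=0 w4=0 w5=0 w3=0 w0=0
  Δ1: clk:1→0
  (1Δ to stable)
t=14 Δ0: clk=0 w1=0 w2=0 w4=0 w5=0 w3=0 w0=0
  Δ1: clk:0→1
  Δ2: w3:0→1
  Δ3: w2:0→1, w4:0→1
  (3Δ to stable)
t=15 Δ0: clk=1 w1=0 w2=1 w4=1 w5=0 w3=1 w0=0
  Δ1: clk:1→0
  (1Δ to stable)
t=16 Δ0: clk=0 w1=0 w2=1 w4=1 w5=0 w3=1 w0=0
  Δ1: clk:0→1
  Δ2: w3:1→0
  Δ3: w2:1→0, w4:1→0
  (3Δ to stable)
t=17 Δ0: clk=1 w1=0 w2=0 w4=0 w5=0 w3=0 w0=0
  Δ1: clk:1→0
  (1Δ to stable)
t=18 Δ0: clk=0 w1=0 w2=0 w4=0 w5=0 w3=0 w0=0
  Δ1: clk:0→1
  Δ2: w3:0→1
  Δ3: w2:0→1, w4:0→1
  (3Δ to stable)
t=19 Δ0: clk=1 w1=0 w2=1 w4=1 w5=0 w3=1 w0=0
  Δ1: clk:1→0
  (1Δ to stable)

1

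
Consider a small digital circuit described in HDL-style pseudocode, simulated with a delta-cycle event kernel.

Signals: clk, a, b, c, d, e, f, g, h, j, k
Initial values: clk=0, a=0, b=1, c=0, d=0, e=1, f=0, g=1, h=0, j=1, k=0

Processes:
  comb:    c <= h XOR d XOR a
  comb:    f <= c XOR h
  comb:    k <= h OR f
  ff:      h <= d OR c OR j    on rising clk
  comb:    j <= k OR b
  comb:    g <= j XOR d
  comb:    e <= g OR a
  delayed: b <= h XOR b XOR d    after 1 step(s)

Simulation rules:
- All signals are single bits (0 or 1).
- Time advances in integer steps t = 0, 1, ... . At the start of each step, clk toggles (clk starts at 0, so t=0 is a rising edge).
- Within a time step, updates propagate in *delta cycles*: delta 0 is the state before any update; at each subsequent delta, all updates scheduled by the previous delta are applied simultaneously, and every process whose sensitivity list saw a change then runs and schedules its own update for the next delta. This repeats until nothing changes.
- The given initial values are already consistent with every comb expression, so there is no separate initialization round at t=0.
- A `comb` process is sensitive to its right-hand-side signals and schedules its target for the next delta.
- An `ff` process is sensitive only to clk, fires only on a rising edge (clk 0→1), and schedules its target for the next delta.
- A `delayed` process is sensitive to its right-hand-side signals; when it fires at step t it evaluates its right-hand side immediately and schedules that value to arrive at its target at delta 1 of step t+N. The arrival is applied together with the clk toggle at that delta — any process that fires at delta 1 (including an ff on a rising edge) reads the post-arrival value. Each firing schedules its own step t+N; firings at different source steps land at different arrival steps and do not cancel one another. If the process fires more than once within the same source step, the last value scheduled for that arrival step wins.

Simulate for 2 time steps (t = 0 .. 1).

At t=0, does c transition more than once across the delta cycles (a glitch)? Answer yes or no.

t0.Δ0 d=0 e=1 clk=0 b=1 g=1 j=1 f=0 h=0 a=0 k=0 c=0
t0.Δ1 d=0 e=1 clk=1 b=1 g=1 j=1 f=0 h=0 a=0 k=0 c=0
t0.Δ2 d=0 e=1 clk=1 b=1 g=1 j=1 f=0 h=1 a=0 k=0 c=0
t0.Δ3 d=0 e=1 clk=1 b=1 g=1 j=1 f=1 h=1 a=0 k=1 c=1
t0.Δ4 d=0 e=1 clk=1 b=1 g=1 j=1 f=0 h=1 a=0 k=1 c=1
t1.Δ0 d=0 e=1 clk=1 b=1 g=1 j=1 f=0 h=1 a=0 k=1 c=1
t1.Δ1 d=0 e=1 clk=0 b=0 g=1 j=1 f=0 h=1 a=0 k=1 c=1

no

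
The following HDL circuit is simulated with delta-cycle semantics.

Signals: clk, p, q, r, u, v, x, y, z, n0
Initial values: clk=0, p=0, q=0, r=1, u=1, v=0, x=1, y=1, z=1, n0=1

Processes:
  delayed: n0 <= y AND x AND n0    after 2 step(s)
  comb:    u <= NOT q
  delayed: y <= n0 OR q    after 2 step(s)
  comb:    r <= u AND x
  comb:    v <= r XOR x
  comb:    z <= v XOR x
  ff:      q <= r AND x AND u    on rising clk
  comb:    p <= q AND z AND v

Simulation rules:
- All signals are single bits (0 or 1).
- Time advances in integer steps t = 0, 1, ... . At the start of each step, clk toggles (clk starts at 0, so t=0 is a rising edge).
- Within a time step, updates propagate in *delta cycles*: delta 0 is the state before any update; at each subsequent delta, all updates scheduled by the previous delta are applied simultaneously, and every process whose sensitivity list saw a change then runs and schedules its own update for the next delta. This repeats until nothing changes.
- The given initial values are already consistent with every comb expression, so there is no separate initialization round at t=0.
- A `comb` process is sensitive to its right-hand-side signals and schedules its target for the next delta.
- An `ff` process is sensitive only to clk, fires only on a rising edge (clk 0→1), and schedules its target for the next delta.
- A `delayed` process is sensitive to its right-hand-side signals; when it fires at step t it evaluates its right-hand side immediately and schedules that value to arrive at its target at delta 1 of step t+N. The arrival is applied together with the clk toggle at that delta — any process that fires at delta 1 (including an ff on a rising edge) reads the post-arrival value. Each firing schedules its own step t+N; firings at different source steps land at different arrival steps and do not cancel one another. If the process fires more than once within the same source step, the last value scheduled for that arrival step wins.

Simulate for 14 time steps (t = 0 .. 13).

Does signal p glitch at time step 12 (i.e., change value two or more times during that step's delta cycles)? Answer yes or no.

yes

[bits: clk,r,u,p,q,z,y,x,v,n0]
t=0: Δ0=0110011101 Δ1=1110011101 Δ2=1110111101 Δ3=1100111101 Δ4=1000111101 Δ5=1000111111 Δ6=1001101111 Δ7=1000101111 | 7Δ
t=1: Δ0=1000101111 Δ1=0000101111 | 1Δ
t=2: Δ0=0000101111 Δ1=1000101111 Δ2=1000001111 Δ3=1010001111 Δ4=1110001111 Δ5=1110001101 Δ6=1110011101 | 6Δ
t=3: Δ0=1110011101 Δ1=0110011101 | 1Δ
t=4: Δ0=0110011101 Δ1=1110011101 Δ2=1110111101 Δ3=1100111101 Δ4=1000111101 Δ5=1000111111 Δ6=1001101111 Δ7=1000101111 | 7Δ
t=5: Δ0=1000101111 Δ1=0000101111 | 1Δ
t=6: Δ0=0000101111 Δ1=1000101111 Δ2=1000001111 Δ3=1010001111 Δ4=1110001111 Δ5=1110001101 Δ6=1110011101 | 6Δ
t=7: Δ0=1110011101 Δ1=0110011101 | 1Δ
t=8: Δ0=0110011101 Δ1=1110011101 Δ2=1110111101 Δ3=1100111101 Δ4=1000111101 Δ5=1000111111 Δ6=1001101111 Δ7=1000101111 | 7Δ
t=9: Δ0=1000101111 Δ1=0000101111 | 1Δ
t=10: Δ0=0000101111 Δ1=1000101111 Δ2=1000001111 Δ3=1010001111 Δ4=1110001111 Δ5=1110001101 Δ6=1110011101 | 6Δ
t=11: Δ0=1110011101 Δ1=0110011101 | 1Δ
t=12: Δ0=0110011101 Δ1=1110011101 Δ2=1110111101 Δ3=1100111101 Δ4=1000111101 Δ5=1000111111 Δ6=1001101111 Δ7=1000101111 | 7Δ
t=13: Δ0=1000101111 Δ1=0000101111 | 1Δ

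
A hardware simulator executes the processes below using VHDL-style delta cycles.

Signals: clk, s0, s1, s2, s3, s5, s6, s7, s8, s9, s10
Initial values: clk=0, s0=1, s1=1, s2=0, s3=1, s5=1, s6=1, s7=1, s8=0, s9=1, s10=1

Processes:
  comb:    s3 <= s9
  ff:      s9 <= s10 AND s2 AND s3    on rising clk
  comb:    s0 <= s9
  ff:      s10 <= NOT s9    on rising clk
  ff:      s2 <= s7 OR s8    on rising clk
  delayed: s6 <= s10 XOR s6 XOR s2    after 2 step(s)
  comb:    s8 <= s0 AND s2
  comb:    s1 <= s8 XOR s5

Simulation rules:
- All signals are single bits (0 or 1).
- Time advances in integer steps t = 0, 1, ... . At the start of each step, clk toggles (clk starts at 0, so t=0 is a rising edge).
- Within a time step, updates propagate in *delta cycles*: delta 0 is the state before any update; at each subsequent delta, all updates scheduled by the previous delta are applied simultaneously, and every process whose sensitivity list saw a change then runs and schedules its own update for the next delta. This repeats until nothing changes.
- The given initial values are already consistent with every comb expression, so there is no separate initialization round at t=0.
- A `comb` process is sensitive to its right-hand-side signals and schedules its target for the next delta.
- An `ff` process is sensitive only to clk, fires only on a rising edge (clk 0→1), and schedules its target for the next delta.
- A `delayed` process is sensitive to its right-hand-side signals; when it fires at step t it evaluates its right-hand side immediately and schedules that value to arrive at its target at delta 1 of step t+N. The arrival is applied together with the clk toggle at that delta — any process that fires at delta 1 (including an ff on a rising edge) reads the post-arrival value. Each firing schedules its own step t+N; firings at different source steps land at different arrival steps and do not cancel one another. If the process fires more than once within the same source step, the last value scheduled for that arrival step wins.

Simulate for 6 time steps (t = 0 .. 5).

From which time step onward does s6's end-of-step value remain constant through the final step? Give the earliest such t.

t=0 Δ0: clk=0 s0=1 s2=0 s8=0 s6=1 s10=1 s9=1 s5=1 s7=1 s1=1 s3=1
  Δ1: clk:0→1
  Δ2: s2:0→1, s10:1→0, s9:1→0
  Δ3: s0:1→0, s8:0→1, s3:1→0
  Δ4: s8:1→0, s1:1→0
  Δ5: s1:0→1
  (5Δ to stable)
t=1 Δ0: clk=1 s0=0 s2=1 s8=0 s6=1 s10=0 s9=0 s5=1 s7=1 s1=1 s3=0
  Δ1: clk:1→0
  (1Δ to stable)
t=2 Δ0: clk=0 s0=0 s2=1 s8=0 s6=1 s10=0 s9=0 s5=1 s7=1 s1=1 s3=0
  Δ1: clk:0→1, s6:1→0
  Δ2: s10:0→1
  (2Δ to stable)
t=3 Δ0: clk=1 s0=0 s2=1 s8=0 s6=0 s10=1 s9=0 s5=1 s7=1 s1=1 s3=0
  Δ1: clk:1→0
  (1Δ to stable)
t=4 Δ0: clk=0 s0=0 s2=1 s8=0 s6=0 s10=1 s9=0 s5=1 s7=1 s1=1 s3=0
  Δ1: clk:0→1
  (1Δ to stable)
t=5 Δ0: clk=1 s0=0 s2=1 s8=0 s6=0 s10=1 s9=0 s5=1 s7=1 s1=1 s3=0
  Δ1: clk:1→0
  (1Δ to stable)

2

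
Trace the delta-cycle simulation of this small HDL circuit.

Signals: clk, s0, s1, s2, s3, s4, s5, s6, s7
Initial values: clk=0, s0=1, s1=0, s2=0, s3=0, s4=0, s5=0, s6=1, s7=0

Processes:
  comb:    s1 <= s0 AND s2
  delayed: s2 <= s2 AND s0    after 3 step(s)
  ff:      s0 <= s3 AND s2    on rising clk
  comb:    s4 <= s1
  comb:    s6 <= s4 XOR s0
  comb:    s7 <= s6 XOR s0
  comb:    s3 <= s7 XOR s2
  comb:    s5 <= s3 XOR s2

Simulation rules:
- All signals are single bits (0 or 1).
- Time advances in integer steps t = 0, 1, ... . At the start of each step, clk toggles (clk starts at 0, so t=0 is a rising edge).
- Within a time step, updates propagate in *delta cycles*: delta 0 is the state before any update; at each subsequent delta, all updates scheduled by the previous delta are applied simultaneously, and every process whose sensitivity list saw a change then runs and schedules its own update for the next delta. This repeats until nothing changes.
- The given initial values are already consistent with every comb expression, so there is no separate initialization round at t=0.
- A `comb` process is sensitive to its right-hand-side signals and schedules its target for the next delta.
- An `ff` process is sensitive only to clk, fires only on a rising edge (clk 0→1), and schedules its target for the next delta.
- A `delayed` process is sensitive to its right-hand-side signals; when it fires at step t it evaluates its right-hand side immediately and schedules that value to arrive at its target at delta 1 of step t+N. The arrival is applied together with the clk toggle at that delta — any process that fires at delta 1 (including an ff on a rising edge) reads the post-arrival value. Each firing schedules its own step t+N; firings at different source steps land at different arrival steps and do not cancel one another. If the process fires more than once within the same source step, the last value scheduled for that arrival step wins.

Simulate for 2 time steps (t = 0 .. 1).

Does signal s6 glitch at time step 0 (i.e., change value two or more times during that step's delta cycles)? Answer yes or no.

t0.Δ0 s2=0 s6=1 clk=0 s7=0 s4=0 s3=0 s5=0 s0=1 s1=0
t0.Δ1 s2=0 s6=1 clk=1 s7=0 s4=0 s3=0 s5=0 s0=1 s1=0
t0.Δ2 s2=0 s6=1 clk=1 s7=0 s4=0 s3=0 s5=0 s0=0 s1=0
t0.Δ3 s2=0 s6=0 clk=1 s7=1 s4=0 s3=0 s5=0 s0=0 s1=0
t0.Δ4 s2=0 s6=0 clk=1 s7=0 s4=0 s3=1 s5=0 s0=0 s1=0
t0.Δ5 s2=0 s6=0 clk=1 s7=0 s4=0 s3=0 s5=1 s0=0 s1=0
t0.Δ6 s2=0 s6=0 clk=1 s7=0 s4=0 s3=0 s5=0 s0=0 s1=0
t1.Δ0 s2=0 s6=0 clk=1 s7=0 s4=0 s3=0 s5=0 s0=0 s1=0
t1.Δ1 s2=0 s6=0 clk=0 s7=0 s4=0 s3=0 s5=0 s0=0 s1=0

no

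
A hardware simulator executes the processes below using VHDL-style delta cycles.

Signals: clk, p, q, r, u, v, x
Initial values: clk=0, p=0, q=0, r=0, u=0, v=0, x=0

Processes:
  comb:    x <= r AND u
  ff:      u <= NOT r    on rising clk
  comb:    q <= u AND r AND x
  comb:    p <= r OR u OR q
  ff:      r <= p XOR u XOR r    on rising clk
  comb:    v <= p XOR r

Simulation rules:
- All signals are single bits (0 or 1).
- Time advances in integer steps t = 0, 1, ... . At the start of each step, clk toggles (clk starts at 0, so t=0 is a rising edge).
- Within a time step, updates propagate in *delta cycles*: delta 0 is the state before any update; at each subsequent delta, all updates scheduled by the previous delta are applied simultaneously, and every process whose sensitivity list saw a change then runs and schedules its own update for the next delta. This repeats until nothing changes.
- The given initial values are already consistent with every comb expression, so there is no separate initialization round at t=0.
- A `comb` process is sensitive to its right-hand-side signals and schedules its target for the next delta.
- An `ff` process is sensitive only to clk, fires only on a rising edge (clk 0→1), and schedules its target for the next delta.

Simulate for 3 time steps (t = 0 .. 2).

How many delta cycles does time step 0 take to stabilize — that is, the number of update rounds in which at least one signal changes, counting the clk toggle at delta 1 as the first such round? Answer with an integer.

t0.Δ0 r=0 x=0 v=0 clk=0 p=0 q=0 u=0
t0.Δ1 r=0 x=0 v=0 clk=1 p=0 q=0 u=0
t0.Δ2 r=0 x=0 v=0 clk=1 p=0 q=0 u=1
t0.Δ3 r=0 x=0 v=0 clk=1 p=1 q=0 u=1
t0.Δ4 r=0 x=0 v=1 clk=1 p=1 q=0 u=1
t1.Δ0 r=0 x=0 v=1 clk=1 p=1 q=0 u=1
t1.Δ1 r=0 x=0 v=1 clk=0 p=1 q=0 u=1
t2.Δ0 r=0 x=0 v=1 clk=0 p=1 q=0 u=1
t2.Δ1 r=0 x=0 v=1 clk=1 p=1 q=0 u=1

4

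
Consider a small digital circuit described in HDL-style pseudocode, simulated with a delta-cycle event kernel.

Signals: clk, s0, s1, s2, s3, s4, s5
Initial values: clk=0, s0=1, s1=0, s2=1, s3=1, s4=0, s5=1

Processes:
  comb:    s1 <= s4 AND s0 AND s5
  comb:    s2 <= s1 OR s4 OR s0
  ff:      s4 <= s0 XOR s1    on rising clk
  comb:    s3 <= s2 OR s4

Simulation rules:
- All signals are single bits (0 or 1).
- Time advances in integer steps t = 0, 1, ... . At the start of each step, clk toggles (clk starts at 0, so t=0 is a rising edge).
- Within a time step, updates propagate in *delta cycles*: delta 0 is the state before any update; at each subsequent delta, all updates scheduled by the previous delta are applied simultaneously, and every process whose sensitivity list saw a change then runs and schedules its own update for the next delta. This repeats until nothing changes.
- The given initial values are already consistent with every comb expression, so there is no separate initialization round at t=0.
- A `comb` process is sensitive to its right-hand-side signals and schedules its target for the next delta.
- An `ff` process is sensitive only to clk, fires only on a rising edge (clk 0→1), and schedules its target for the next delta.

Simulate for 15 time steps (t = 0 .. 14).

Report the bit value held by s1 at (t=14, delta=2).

1

[bits: s2,s5,clk,s1,s0,s3,s4]
t=0: Δ0=1100110 Δ1=1110110 Δ2=1110111 Δ3=1111111 | 3Δ
t=1: Δ0=1111111 Δ1=1101111 | 1Δ
t=2: Δ0=1101111 Δ1=1111111 Δ2=1111110 Δ3=1110110 | 3Δ
t=3: Δ0=1110110 Δ1=1100110 | 1Δ
t=4: Δ0=1100110 Δ1=1110110 Δ2=1110111 Δ3=1111111 | 3Δ
t=5: Δ0=1111111 Δ1=1101111 | 1Δ
t=6: Δ0=1101111 Δ1=1111111 Δ2=1111110 Δ3=1110110 | 3Δ
t=7: Δ0=1110110 Δ1=1100110 | 1Δ
t=8: Δ0=1100110 Δ1=1110110 Δ2=1110111 Δ3=1111111 | 3Δ
t=9: Δ0=1111111 Δ1=1101111 | 1Δ
t=10: Δ0=1101111 Δ1=1111111 Δ2=1111110 Δ3=1110110 | 3Δ
t=11: Δ0=1110110 Δ1=1100110 | 1Δ
t=12: Δ0=1100110 Δ1=1110110 Δ2=1110111 Δ3=1111111 | 3Δ
t=13: Δ0=1111111 Δ1=1101111 | 1Δ
t=14: Δ0=1101111 Δ1=1111111 Δ2=1111110 Δ3=1110110 | 3Δ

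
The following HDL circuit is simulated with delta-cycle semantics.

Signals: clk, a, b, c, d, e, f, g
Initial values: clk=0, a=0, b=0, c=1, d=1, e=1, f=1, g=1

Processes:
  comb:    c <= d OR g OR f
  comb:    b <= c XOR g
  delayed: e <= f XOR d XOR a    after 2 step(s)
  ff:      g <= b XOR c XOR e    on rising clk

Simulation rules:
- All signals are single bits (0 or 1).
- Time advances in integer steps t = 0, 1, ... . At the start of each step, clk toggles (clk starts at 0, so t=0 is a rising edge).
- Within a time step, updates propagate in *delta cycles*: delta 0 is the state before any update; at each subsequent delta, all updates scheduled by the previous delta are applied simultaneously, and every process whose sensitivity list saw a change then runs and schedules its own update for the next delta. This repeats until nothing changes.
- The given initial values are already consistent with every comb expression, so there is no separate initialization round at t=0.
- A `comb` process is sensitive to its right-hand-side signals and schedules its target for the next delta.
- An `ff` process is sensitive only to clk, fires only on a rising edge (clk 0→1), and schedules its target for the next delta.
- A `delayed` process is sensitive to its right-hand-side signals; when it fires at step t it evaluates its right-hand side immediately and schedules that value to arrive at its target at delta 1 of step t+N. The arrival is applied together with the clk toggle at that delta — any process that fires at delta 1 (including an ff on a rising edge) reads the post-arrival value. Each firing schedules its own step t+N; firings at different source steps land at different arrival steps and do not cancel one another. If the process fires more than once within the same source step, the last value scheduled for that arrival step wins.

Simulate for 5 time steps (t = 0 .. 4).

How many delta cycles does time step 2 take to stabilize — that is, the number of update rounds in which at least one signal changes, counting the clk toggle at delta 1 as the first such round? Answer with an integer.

3

[bits: b,g,clk,f,c,e,a,d]
t=0: Δ0=01011101 Δ1=01111101 Δ2=00111101 Δ3=10111101 | 3Δ
t=1: Δ0=10111101 Δ1=10011101 | 1Δ
t=2: Δ0=10011101 Δ1=10111101 Δ2=11111101 Δ3=01111101 | 3Δ
t=3: Δ0=01111101 Δ1=01011101 | 1Δ
t=4: Δ0=01011101 Δ1=01111101 Δ2=00111101 Δ3=10111101 | 3Δ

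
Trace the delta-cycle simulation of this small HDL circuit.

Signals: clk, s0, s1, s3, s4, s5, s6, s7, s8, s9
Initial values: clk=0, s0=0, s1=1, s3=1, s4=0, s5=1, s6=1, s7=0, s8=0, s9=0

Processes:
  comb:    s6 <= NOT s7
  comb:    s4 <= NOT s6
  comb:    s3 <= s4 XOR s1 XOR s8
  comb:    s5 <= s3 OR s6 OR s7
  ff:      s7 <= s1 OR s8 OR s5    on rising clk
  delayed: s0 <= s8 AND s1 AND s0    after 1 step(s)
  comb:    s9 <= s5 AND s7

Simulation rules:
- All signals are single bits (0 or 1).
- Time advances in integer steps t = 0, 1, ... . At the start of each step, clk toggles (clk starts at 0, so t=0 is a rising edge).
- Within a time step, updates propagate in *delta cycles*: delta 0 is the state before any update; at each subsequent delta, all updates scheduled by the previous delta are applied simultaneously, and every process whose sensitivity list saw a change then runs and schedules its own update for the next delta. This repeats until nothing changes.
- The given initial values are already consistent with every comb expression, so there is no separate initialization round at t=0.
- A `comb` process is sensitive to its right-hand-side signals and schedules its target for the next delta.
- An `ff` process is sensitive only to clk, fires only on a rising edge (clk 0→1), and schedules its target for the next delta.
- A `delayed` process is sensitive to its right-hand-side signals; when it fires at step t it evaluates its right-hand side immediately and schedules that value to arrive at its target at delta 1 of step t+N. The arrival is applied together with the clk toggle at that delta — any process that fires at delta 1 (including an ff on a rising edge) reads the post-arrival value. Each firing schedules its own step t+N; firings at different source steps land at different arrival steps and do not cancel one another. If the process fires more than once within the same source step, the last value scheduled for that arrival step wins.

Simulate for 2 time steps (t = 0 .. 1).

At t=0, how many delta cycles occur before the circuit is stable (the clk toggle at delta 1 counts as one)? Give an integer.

t0.Δ0 s1=1 s9=0 s3=1 s4=0 s8=0 s6=1 clk=0 s7=0 s5=1 s0=0
t0.Δ1 s1=1 s9=0 s3=1 s4=0 s8=0 s6=1 clk=1 s7=0 s5=1 s0=0
t0.Δ2 s1=1 s9=0 s3=1 s4=0 s8=0 s6=1 clk=1 s7=1 s5=1 s0=0
t0.Δ3 s1=1 s9=1 s3=1 s4=0 s8=0 s6=0 clk=1 s7=1 s5=1 s0=0
t0.Δ4 s1=1 s9=1 s3=1 s4=1 s8=0 s6=0 clk=1 s7=1 s5=1 s0=0
t0.Δ5 s1=1 s9=1 s3=0 s4=1 s8=0 s6=0 clk=1 s7=1 s5=1 s0=0
t1.Δ0 s1=1 s9=1 s3=0 s4=1 s8=0 s6=0 clk=1 s7=1 s5=1 s0=0
t1.Δ1 s1=1 s9=1 s3=0 s4=1 s8=0 s6=0 clk=0 s7=1 s5=1 s0=0

5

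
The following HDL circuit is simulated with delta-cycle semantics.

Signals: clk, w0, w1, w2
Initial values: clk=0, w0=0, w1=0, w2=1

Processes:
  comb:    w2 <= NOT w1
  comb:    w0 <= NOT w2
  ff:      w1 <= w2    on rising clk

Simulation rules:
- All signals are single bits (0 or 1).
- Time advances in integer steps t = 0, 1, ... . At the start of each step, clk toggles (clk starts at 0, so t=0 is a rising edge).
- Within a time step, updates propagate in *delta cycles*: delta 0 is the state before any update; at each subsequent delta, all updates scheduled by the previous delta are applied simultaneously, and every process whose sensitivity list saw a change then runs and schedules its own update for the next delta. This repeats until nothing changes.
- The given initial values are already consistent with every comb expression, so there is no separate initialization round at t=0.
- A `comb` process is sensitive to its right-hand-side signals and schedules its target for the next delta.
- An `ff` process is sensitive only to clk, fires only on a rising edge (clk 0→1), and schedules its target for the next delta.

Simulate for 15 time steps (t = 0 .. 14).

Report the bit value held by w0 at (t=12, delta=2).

0

t0.Δ0 w0=0 clk=0 w2=1 w1=0
t0.Δ1 w0=0 clk=1 w2=1 w1=0
t0.Δ2 w0=0 clk=1 w2=1 w1=1
t0.Δ3 w0=0 clk=1 w2=0 w1=1
t0.Δ4 w0=1 clk=1 w2=0 w1=1
t1.Δ0 w0=1 clk=1 w2=0 w1=1
t1.Δ1 w0=1 clk=0 w2=0 w1=1
t2.Δ0 w0=1 clk=0 w2=0 w1=1
t2.Δ1 w0=1 clk=1 w2=0 w1=1
t2.Δ2 w0=1 clk=1 w2=0 w1=0
t2.Δ3 w0=1 clk=1 w2=1 w1=0
t2.Δ4 w0=0 clk=1 w2=1 w1=0
t3.Δ0 w0=0 clk=1 w2=1 w1=0
t3.Δ1 w0=0 clk=0 w2=1 w1=0
t4.Δ0 w0=0 clk=0 w2=1 w1=0
t4.Δ1 w0=0 clk=1 w2=1 w1=0
t4.Δ2 w0=0 clk=1 w2=1 w1=1
t4.Δ3 w0=0 clk=1 w2=0 w1=1
t4.Δ4 w0=1 clk=1 w2=0 w1=1
t5.Δ0 w0=1 clk=1 w2=0 w1=1
t5.Δ1 w0=1 clk=0 w2=0 w1=1
t6.Δ0 w0=1 clk=0 w2=0 w1=1
t6.Δ1 w0=1 clk=1 w2=0 w1=1
t6.Δ2 w0=1 clk=1 w2=0 w1=0
t6.Δ3 w0=1 clk=1 w2=1 w1=0
t6.Δ4 w0=0 clk=1 w2=1 w1=0
t7.Δ0 w0=0 clk=1 w2=1 w1=0
t7.Δ1 w0=0 clk=0 w2=1 w1=0
t8.Δ0 w0=0 clk=0 w2=1 w1=0
t8.Δ1 w0=0 clk=1 w2=1 w1=0
t8.Δ2 w0=0 clk=1 w2=1 w1=1
t8.Δ3 w0=0 clk=1 w2=0 w1=1
t8.Δ4 w0=1 clk=1 w2=0 w1=1
t9.Δ0 w0=1 clk=1 w2=0 w1=1
t9.Δ1 w0=1 clk=0 w2=0 w1=1
t10.Δ0 w0=1 clk=0 w2=0 w1=1
t10.Δ1 w0=1 clk=1 w2=0 w1=1
t10.Δ2 w0=1 clk=1 w2=0 w1=0
t10.Δ3 w0=1 clk=1 w2=1 w1=0
t10.Δ4 w0=0 clk=1 w2=1 w1=0
t11.Δ0 w0=0 clk=1 w2=1 w1=0
t11.Δ1 w0=0 clk=0 w2=1 w1=0
t12.Δ0 w0=0 clk=0 w2=1 w1=0
t12.Δ1 w0=0 clk=1 w2=1 w1=0
t12.Δ2 w0=0 clk=1 w2=1 w1=1
t12.Δ3 w0=0 clk=1 w2=0 w1=1
t12.Δ4 w0=1 clk=1 w2=0 w1=1
t13.Δ0 w0=1 clk=1 w2=0 w1=1
t13.Δ1 w0=1 clk=0 w2=0 w1=1
t14.Δ0 w0=1 clk=0 w2=0 w1=1
t14.Δ1 w0=1 clk=1 w2=0 w1=1
t14.Δ2 w0=1 clk=1 w2=0 w1=0
t14.Δ3 w0=1 clk=1 w2=1 w1=0
t14.Δ4 w0=0 clk=1 w2=1 w1=0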